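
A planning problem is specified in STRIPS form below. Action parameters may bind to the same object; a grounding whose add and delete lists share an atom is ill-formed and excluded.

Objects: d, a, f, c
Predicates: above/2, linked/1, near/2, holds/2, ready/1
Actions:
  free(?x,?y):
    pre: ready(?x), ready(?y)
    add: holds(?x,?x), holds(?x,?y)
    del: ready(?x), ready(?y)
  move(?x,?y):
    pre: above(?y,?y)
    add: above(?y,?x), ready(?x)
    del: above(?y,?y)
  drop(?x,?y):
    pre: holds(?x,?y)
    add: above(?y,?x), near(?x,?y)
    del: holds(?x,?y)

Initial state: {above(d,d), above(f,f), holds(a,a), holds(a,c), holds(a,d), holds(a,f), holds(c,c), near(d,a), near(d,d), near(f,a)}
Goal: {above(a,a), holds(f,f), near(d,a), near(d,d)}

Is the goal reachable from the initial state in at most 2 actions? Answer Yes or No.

No

1. move(f,d)  →  {above(d,f), above(f,f), holds(a,a), holds(a,c), holds(a,d), holds(a,f), holds(c,c), near(d,a), near(d,d), near(f,a), ready(f)}
2. free(f,f)  →  {above(d,f), above(f,f), holds(a,a), holds(a,c), holds(a,d), holds(a,f), holds(c,c), holds(f,f), near(d,a), near(d,d), near(f,a)}
3. drop(a,a)  →  {above(a,a), above(d,f), above(f,f), holds(a,c), holds(a,d), holds(a,f), holds(c,c), holds(f,f), near(a,a), near(d,a), near(d,d), near(f,a)}
optimal plan length = 3; 3 > 2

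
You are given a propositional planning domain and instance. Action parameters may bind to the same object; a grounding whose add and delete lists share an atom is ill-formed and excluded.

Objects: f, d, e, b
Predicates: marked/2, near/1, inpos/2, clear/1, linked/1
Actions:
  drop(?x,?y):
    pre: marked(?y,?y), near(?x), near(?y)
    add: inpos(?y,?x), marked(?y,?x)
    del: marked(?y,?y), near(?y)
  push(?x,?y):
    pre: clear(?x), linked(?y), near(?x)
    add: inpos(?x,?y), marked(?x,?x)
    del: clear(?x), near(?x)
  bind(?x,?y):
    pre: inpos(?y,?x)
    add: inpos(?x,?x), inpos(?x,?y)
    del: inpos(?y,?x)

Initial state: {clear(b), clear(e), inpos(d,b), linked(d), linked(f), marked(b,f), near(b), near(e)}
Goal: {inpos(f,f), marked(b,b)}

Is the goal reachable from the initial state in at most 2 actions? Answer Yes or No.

Yes

1. push(b,f)  →  {clear(e), inpos(b,f), inpos(d,b), linked(d), linked(f), marked(b,b), marked(b,f), near(e)}
2. bind(f,b)  →  {clear(e), inpos(d,b), inpos(f,b), inpos(f,f), linked(d), linked(f), marked(b,b), marked(b,f), near(e)}
optimal plan length = 2; 2 ≤ 2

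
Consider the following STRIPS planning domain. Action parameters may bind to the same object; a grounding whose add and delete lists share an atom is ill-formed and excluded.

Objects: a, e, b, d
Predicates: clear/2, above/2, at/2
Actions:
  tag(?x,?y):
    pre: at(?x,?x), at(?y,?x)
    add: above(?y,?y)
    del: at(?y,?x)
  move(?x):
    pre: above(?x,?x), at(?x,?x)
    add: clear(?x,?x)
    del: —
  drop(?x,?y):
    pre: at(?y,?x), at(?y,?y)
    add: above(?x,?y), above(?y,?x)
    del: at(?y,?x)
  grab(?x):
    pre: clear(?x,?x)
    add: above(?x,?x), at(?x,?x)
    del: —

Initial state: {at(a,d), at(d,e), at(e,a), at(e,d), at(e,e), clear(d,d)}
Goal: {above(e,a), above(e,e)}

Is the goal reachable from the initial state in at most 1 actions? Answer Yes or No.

1. drop(a,e)  →  {above(a,e), above(e,a), at(a,d), at(d,e), at(e,d), at(e,e), clear(d,d)}
2. tag(e,e)  →  {above(a,e), above(e,a), above(e,e), at(a,d), at(d,e), at(e,d), clear(d,d)}
optimal plan length = 2; 2 > 1

No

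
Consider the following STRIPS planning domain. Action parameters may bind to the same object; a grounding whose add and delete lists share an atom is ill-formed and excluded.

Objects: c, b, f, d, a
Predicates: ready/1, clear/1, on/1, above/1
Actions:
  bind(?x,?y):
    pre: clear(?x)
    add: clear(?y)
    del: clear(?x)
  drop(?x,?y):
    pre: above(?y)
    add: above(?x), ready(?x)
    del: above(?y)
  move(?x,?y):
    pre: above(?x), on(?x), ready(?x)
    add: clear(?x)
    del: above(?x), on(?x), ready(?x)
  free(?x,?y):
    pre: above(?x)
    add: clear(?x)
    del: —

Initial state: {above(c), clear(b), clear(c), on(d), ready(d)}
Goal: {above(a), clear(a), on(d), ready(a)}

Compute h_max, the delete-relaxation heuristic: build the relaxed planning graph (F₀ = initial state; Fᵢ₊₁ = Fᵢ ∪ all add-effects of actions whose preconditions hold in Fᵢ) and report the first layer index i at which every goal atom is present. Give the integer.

F0 = init (5 atoms)
F1 = F0 ∪ {above(a), above(b), above(d), above(f), clear(a), clear(d), clear(f), ready(a), ready(b), ready(f)}  (15 atoms)
goal ⊆ F1  ⇒  h_max = 1

1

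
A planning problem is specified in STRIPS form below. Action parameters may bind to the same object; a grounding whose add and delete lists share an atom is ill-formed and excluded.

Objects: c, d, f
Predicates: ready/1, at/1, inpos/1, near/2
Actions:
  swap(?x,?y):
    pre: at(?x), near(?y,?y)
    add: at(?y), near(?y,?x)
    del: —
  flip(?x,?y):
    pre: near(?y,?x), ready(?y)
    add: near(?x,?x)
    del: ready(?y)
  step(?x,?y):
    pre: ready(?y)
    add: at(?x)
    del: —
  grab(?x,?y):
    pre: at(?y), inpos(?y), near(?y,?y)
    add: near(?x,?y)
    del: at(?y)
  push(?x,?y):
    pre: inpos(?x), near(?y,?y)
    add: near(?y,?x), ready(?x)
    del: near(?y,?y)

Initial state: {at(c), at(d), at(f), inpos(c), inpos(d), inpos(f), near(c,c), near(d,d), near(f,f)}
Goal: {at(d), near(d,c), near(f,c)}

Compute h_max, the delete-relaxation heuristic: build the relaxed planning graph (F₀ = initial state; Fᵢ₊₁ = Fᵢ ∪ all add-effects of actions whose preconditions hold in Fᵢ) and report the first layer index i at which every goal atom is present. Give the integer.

F0 = init (9 atoms)
F1 = F0 ∪ {near(c,d), near(c,f), near(d,c), near(d,f), near(f,c), near(f,d), ready(c), ready(d), ready(f)}  (18 atoms)
goal ⊆ F1  ⇒  h_max = 1

1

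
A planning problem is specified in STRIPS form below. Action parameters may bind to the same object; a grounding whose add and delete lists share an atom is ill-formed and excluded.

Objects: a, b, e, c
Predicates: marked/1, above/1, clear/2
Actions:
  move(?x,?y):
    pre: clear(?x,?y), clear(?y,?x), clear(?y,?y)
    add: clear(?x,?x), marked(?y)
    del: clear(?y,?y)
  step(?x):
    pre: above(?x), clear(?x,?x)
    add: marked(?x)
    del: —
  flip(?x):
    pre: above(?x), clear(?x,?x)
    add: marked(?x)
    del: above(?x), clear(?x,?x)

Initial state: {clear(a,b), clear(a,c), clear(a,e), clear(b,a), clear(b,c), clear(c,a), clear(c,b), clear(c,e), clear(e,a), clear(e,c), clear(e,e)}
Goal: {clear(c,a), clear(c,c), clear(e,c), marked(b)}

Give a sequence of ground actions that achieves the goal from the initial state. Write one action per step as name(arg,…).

1. move(a,e)  →  {clear(a,a), clear(a,b), clear(a,c), clear(a,e), clear(b,a), clear(b,c), clear(c,a), clear(c,b), clear(c,e), clear(e,a), clear(e,c), marked(e)}
2. move(b,a)  →  {clear(a,b), clear(a,c), clear(a,e), clear(b,a), clear(b,b), clear(b,c), clear(c,a), clear(c,b), clear(c,e), clear(e,a), clear(e,c), marked(a), marked(e)}
3. move(c,b)  →  {clear(a,b), clear(a,c), clear(a,e), clear(b,a), clear(b,c), clear(c,a), clear(c,b), clear(c,c), clear(c,e), clear(e,a), clear(e,c), marked(a), marked(b), marked(e)}

move(a,e); move(b,a); move(c,b)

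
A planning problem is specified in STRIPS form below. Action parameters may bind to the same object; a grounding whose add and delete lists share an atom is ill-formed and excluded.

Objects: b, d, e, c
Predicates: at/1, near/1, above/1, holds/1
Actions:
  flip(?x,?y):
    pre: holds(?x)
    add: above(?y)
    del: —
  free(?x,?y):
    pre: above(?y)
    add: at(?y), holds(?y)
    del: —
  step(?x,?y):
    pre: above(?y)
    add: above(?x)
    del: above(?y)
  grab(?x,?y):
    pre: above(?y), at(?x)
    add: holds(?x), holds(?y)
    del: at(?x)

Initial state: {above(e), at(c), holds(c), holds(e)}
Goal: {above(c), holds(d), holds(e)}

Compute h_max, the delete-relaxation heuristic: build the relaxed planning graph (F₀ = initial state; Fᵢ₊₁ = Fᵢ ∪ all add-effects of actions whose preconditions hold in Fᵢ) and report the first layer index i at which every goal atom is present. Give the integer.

F0 = init (4 atoms)
F1 = F0 ∪ {above(b), above(c), above(d), at(e)}  (8 atoms)
F2 = F1 ∪ {at(b), at(d), holds(b), holds(d)}  (12 atoms)
goal ⊆ F2  ⇒  h_max = 2

2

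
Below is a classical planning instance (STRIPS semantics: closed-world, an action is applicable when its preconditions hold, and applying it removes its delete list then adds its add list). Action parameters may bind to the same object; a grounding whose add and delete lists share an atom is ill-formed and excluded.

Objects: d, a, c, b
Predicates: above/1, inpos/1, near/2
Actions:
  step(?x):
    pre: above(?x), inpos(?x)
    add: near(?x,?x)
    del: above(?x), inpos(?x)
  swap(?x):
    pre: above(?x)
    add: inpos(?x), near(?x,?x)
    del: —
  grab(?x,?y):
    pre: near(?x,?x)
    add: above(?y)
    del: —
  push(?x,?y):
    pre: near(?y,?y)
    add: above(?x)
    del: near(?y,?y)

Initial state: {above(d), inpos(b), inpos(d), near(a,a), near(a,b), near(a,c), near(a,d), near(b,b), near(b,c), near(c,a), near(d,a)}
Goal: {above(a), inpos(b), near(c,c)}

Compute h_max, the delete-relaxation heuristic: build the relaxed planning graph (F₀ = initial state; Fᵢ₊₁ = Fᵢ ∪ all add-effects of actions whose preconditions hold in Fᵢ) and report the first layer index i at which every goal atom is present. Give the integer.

2

F0 = init (11 atoms)
F1 = F0 ∪ {above(a), above(b), above(c), near(d,d)}  (15 atoms)
F2 = F1 ∪ {inpos(a), inpos(c), near(c,c)}  (18 atoms)
goal ⊆ F2  ⇒  h_max = 2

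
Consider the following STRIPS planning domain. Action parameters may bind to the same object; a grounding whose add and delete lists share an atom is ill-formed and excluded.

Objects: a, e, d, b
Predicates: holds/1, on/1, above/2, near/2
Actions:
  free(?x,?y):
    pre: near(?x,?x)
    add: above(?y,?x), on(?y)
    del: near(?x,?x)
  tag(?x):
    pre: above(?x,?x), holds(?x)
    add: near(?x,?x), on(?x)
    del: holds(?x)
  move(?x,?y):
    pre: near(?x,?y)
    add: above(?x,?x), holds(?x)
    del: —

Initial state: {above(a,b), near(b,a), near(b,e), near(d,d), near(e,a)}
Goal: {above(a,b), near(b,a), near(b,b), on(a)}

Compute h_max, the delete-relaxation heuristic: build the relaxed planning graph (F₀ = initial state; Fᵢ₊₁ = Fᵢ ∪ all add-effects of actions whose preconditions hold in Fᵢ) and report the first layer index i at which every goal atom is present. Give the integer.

2

F0 = init (5 atoms)
F1 = F0 ∪ {above(a,d), above(b,b), above(b,d), above(d,d), above(e,d), above(e,e), holds(b), holds(d), holds(e), on(a), on(b), on(d), on(e)}  (18 atoms)
F2 = F1 ∪ {near(b,b), near(e,e)}  (20 atoms)
goal ⊆ F2  ⇒  h_max = 2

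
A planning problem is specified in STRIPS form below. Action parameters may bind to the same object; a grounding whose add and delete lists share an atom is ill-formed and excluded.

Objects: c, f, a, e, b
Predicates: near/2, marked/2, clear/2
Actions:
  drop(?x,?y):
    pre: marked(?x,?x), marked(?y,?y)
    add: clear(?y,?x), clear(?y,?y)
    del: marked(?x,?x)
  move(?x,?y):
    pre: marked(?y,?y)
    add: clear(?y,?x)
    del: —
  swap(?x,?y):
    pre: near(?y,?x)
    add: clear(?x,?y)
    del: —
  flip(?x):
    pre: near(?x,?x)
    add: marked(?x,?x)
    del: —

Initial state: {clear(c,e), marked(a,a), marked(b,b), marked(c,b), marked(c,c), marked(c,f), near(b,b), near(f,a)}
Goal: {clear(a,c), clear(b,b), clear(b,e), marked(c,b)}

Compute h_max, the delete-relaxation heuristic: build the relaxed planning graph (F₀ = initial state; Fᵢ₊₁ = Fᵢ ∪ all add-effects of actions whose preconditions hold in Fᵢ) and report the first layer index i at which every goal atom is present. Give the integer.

1

F0 = init (8 atoms)
F1 = F0 ∪ {clear(a,a), clear(a,b), clear(a,c), clear(a,e), clear(a,f), clear(b,a), clear(b,b), clear(b,c), clear(b,e), clear(b,f), clear(c,a), clear(c,b), clear(c,c), clear(c,f)}  (22 atoms)
goal ⊆ F1  ⇒  h_max = 1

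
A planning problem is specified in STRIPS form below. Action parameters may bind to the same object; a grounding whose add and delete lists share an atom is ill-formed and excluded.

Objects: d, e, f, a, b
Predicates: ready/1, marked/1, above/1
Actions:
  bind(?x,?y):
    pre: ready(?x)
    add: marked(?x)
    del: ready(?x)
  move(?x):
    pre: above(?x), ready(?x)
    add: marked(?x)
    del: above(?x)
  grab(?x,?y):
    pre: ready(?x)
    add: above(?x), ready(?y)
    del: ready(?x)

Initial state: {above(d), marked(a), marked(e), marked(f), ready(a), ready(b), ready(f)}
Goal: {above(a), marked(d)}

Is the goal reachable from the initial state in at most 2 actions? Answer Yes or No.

Yes

1. grab(a,d)  →  {above(a), above(d), marked(a), marked(e), marked(f), ready(b), ready(d), ready(f)}
2. bind(d,d)  →  {above(a), above(d), marked(a), marked(d), marked(e), marked(f), ready(b), ready(f)}
optimal plan length = 2; 2 ≤ 2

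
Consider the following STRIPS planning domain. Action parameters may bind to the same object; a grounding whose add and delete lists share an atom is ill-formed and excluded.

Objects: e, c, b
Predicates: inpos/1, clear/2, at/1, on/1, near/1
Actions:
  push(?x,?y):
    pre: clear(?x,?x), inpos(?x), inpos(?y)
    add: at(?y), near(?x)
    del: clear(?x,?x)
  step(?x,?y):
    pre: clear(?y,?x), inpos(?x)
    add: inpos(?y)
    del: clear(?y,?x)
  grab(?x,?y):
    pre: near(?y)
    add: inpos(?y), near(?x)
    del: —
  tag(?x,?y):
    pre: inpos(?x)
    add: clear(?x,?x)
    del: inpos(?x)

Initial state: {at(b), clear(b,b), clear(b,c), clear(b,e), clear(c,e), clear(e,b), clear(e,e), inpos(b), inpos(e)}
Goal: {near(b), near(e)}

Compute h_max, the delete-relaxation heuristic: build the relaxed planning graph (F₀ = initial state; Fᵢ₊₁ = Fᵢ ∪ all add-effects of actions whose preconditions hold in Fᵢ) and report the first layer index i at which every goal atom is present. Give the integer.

1

F0 = init (9 atoms)
F1 = F0 ∪ {at(e), inpos(c), near(b), near(e)}  (13 atoms)
goal ⊆ F1  ⇒  h_max = 1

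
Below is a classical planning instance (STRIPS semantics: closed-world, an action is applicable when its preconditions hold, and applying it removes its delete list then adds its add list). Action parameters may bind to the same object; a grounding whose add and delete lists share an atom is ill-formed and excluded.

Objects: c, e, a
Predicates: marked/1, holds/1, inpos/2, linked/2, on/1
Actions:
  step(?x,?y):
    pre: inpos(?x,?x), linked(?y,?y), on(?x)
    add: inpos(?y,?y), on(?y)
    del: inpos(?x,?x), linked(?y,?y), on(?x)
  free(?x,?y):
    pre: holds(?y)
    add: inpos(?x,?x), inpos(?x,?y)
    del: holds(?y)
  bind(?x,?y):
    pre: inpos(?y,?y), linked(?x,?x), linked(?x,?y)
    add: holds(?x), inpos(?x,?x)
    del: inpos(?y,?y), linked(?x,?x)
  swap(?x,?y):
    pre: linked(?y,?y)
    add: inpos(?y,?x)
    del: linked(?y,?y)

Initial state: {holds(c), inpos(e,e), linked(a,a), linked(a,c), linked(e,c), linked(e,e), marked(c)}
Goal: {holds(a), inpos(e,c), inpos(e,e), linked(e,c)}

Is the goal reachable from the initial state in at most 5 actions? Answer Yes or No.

1. free(c,c)  →  {inpos(c,c), inpos(e,e), linked(a,a), linked(a,c), linked(e,c), linked(e,e), marked(c)}
2. bind(a,c)  →  {holds(a), inpos(a,a), inpos(e,e), linked(a,c), linked(e,c), linked(e,e), marked(c)}
3. swap(c,e)  →  {holds(a), inpos(a,a), inpos(e,c), inpos(e,e), linked(a,c), linked(e,c), marked(c)}
optimal plan length = 3; 3 ≤ 5

Yes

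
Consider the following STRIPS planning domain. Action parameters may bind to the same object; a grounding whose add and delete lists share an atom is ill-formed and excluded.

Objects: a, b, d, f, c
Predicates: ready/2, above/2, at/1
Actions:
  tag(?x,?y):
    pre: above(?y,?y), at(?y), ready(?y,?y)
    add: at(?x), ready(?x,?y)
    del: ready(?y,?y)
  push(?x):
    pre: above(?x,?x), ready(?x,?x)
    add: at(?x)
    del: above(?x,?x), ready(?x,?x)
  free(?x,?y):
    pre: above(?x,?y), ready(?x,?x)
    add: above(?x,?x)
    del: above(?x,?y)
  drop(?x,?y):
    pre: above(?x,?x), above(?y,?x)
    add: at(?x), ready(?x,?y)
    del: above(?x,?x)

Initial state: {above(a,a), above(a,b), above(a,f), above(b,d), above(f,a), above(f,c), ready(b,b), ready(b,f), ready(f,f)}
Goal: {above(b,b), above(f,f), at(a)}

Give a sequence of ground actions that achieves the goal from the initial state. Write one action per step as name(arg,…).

1. free(b,d)  →  {above(a,a), above(a,b), above(a,f), above(b,b), above(f,a), above(f,c), ready(b,b), ready(b,f), ready(f,f)}
2. free(f,a)  →  {above(a,a), above(a,b), above(a,f), above(b,b), above(f,c), above(f,f), ready(b,b), ready(b,f), ready(f,f)}
3. drop(a,a)  →  {above(a,b), above(a,f), above(b,b), above(f,c), above(f,f), at(a), ready(a,a), ready(b,b), ready(b,f), ready(f,f)}

free(b,d); free(f,a); drop(a,a)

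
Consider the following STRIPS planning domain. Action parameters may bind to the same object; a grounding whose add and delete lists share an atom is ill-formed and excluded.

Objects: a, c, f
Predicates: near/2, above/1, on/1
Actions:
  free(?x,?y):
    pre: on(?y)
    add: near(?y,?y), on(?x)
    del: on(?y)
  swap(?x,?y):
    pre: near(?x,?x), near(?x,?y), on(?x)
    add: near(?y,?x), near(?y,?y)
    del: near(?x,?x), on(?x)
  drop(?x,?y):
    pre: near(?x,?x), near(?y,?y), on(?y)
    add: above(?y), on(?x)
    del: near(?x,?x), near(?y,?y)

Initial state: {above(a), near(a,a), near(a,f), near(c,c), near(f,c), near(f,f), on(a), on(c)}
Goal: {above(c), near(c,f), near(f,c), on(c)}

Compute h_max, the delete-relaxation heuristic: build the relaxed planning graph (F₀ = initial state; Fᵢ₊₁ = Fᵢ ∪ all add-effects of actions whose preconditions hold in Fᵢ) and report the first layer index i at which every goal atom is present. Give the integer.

2

F0 = init (8 atoms)
F1 = F0 ∪ {above(c), near(f,a), on(f)}  (11 atoms)
F2 = F1 ∪ {above(f), near(c,f)}  (13 atoms)
goal ⊆ F2  ⇒  h_max = 2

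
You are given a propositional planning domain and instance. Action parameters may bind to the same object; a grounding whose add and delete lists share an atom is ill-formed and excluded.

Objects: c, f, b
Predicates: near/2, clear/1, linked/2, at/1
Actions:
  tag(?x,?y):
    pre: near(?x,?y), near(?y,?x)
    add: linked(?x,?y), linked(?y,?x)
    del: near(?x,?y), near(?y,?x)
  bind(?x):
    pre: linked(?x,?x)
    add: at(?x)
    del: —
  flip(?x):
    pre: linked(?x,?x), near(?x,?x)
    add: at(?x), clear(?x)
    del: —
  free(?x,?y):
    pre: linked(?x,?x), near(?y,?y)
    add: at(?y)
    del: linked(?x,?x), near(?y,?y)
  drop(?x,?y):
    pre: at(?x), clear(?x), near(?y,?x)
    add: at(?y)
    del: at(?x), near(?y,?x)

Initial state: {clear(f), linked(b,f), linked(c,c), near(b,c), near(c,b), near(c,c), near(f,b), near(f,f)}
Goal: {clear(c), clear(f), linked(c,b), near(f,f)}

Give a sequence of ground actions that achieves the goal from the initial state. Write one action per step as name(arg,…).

1. tag(c,b)  →  {clear(f), linked(b,c), linked(b,f), linked(c,b), linked(c,c), near(c,c), near(f,b), near(f,f)}
2. flip(c)  →  {at(c), clear(c), clear(f), linked(b,c), linked(b,f), linked(c,b), linked(c,c), near(c,c), near(f,b), near(f,f)}

tag(c,b); flip(c)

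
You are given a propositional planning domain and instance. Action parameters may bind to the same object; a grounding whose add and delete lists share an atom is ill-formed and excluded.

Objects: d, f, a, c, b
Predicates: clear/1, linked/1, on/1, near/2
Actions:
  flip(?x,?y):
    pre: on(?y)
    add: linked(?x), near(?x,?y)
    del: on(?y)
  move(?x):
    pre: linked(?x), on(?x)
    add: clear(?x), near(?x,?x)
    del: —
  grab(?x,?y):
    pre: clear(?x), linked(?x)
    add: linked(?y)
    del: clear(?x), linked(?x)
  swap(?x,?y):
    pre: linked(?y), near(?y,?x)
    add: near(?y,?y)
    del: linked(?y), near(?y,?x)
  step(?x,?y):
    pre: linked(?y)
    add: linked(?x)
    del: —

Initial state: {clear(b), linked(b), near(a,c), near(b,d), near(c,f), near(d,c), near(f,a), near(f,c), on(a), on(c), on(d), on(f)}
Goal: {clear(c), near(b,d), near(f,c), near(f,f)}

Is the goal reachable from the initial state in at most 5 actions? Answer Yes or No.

Yes

1. flip(f,f)  →  {clear(b), linked(b), linked(f), near(a,c), near(b,d), near(c,f), near(d,c), near(f,a), near(f,c), near(f,f), on(a), on(c), on(d)}
2. flip(c,d)  →  {clear(b), linked(b), linked(c), linked(f), near(a,c), near(b,d), near(c,d), near(c,f), near(d,c), near(f,a), near(f,c), near(f,f), on(a), on(c)}
3. move(c)  →  {clear(b), clear(c), linked(b), linked(c), linked(f), near(a,c), near(b,d), near(c,c), near(c,d), near(c,f), near(d,c), near(f,a), near(f,c), near(f,f), on(a), on(c)}
optimal plan length = 3; 3 ≤ 5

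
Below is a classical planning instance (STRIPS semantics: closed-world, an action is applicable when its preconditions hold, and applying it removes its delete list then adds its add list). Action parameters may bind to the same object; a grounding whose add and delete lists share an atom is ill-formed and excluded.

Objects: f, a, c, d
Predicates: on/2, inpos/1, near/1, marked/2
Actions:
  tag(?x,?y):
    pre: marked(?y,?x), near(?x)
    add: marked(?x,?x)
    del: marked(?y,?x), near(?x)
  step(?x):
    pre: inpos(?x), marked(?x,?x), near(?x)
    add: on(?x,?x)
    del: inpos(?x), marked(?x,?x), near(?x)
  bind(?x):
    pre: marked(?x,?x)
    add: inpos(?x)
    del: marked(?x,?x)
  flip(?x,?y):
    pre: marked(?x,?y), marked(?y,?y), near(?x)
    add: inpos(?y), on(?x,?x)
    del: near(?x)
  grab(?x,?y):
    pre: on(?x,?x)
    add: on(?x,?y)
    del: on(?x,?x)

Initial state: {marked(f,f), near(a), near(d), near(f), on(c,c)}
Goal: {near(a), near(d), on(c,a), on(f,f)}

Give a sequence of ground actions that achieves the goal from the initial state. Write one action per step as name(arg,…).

1. flip(f,f)  →  {inpos(f), marked(f,f), near(a), near(d), on(c,c), on(f,f)}
2. grab(c,a)  →  {inpos(f), marked(f,f), near(a), near(d), on(c,a), on(f,f)}

flip(f,f); grab(c,a)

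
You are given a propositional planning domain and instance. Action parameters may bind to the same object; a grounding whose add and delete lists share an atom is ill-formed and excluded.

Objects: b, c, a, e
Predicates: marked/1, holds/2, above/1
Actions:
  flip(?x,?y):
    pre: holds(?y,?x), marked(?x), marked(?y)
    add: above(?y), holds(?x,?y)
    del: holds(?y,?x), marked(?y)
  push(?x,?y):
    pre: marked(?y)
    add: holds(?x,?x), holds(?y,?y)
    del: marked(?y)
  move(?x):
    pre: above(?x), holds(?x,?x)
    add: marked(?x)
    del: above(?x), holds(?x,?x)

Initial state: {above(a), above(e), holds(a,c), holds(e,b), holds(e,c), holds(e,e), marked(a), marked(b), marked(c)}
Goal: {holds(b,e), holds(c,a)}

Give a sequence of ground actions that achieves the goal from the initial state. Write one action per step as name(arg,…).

flip(c,a); move(e); flip(b,e)

1. flip(c,a)  →  {above(a), above(e), holds(c,a), holds(e,b), holds(e,c), holds(e,e), marked(b), marked(c)}
2. move(e)  →  {above(a), holds(c,a), holds(e,b), holds(e,c), marked(b), marked(c), marked(e)}
3. flip(b,e)  →  {above(a), above(e), holds(b,e), holds(c,a), holds(e,c), marked(b), marked(c)}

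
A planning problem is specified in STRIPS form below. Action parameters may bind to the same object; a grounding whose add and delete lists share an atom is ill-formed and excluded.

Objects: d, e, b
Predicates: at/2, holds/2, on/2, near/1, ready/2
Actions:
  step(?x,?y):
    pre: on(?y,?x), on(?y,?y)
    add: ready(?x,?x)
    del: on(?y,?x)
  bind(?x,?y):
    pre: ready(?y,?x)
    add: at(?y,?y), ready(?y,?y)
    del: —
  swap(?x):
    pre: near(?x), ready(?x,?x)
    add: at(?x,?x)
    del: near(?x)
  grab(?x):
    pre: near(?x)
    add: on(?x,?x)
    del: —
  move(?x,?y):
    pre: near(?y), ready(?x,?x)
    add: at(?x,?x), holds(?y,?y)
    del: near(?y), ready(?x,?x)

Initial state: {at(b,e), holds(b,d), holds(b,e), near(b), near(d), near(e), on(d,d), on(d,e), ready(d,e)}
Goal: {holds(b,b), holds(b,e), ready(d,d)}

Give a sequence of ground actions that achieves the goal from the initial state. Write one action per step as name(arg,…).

1. step(d,d)  →  {at(b,e), holds(b,d), holds(b,e), near(b), near(d), near(e), on(d,e), ready(d,d), ready(d,e)}
2. move(d,b)  →  {at(b,e), at(d,d), holds(b,b), holds(b,d), holds(b,e), near(d), near(e), on(d,e), ready(d,e)}
3. bind(e,d)  →  {at(b,e), at(d,d), holds(b,b), holds(b,d), holds(b,e), near(d), near(e), on(d,e), ready(d,d), ready(d,e)}

step(d,d); move(d,b); bind(e,d)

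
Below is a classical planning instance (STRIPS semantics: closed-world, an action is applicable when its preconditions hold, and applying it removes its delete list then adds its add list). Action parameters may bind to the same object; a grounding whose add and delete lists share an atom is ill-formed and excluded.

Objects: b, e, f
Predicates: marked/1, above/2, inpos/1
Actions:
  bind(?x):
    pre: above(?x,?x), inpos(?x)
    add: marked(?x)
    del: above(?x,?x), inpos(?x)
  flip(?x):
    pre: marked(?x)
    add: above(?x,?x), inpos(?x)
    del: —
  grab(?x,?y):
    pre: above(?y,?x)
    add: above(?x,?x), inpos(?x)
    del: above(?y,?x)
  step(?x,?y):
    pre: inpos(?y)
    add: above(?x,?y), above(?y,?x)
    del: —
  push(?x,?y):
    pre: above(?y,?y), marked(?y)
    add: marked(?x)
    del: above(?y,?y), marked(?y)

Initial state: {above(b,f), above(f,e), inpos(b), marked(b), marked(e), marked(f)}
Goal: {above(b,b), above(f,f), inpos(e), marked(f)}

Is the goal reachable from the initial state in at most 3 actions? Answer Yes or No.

1. flip(b)  →  {above(b,b), above(b,f), above(f,e), inpos(b), marked(b), marked(e), marked(f)}
2. flip(e)  →  {above(b,b), above(b,f), above(e,e), above(f,e), inpos(b), inpos(e), marked(b), marked(e), marked(f)}
3. flip(f)  →  {above(b,b), above(b,f), above(e,e), above(f,e), above(f,f), inpos(b), inpos(e), inpos(f), marked(b), marked(e), marked(f)}
optimal plan length = 3; 3 ≤ 3

Yes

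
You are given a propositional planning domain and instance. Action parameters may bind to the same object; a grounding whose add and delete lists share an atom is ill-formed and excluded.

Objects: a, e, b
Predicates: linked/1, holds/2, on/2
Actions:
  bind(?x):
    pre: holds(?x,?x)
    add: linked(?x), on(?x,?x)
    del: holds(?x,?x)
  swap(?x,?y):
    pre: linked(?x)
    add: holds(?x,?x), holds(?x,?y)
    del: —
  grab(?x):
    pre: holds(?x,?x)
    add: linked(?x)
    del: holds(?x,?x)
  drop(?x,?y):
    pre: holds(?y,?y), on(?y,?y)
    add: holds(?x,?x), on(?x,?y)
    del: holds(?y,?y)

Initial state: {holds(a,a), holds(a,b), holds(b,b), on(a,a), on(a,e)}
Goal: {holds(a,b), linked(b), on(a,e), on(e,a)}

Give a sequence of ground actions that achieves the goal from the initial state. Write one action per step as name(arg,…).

bind(b); drop(e,a)

1. bind(b)  →  {holds(a,a), holds(a,b), linked(b), on(a,a), on(a,e), on(b,b)}
2. drop(e,a)  →  {holds(a,b), holds(e,e), linked(b), on(a,a), on(a,e), on(b,b), on(e,a)}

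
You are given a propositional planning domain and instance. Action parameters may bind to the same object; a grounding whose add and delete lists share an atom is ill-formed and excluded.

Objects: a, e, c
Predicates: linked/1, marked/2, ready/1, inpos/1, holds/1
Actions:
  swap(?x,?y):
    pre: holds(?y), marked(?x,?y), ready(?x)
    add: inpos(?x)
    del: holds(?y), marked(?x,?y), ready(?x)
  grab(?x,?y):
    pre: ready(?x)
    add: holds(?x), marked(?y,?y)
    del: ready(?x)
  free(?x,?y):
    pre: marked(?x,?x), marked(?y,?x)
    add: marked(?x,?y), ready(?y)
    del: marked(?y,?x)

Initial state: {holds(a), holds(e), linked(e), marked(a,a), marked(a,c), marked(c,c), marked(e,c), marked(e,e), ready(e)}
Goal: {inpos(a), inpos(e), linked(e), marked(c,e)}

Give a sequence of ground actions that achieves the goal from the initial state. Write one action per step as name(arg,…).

swap(e,e); free(c,a); swap(a,a); free(c,e)

1. swap(e,e)  →  {holds(a), inpos(e), linked(e), marked(a,a), marked(a,c), marked(c,c), marked(e,c)}
2. free(c,a)  →  {holds(a), inpos(e), linked(e), marked(a,a), marked(c,a), marked(c,c), marked(e,c), ready(a)}
3. swap(a,a)  →  {inpos(a), inpos(e), linked(e), marked(c,a), marked(c,c), marked(e,c)}
4. free(c,e)  →  {inpos(a), inpos(e), linked(e), marked(c,a), marked(c,c), marked(c,e), ready(e)}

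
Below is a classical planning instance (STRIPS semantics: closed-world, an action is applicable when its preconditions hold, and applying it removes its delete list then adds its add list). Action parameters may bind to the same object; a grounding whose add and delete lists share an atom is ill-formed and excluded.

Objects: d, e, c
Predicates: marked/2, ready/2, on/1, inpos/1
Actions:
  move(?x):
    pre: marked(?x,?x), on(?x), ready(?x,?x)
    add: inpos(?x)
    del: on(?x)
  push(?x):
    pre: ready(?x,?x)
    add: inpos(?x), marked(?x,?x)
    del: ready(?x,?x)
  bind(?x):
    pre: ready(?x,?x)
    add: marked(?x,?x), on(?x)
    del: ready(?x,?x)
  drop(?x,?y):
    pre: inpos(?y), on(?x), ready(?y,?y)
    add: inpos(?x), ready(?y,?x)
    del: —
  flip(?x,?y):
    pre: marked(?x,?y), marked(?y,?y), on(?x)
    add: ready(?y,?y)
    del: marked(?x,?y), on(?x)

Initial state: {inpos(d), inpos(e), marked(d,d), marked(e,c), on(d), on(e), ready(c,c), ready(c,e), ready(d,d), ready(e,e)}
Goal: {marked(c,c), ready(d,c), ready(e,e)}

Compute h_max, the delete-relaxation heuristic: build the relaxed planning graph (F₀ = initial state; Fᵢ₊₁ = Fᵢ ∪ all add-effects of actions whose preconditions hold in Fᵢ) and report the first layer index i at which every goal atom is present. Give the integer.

2

F0 = init (10 atoms)
F1 = F0 ∪ {inpos(c), marked(c,c), marked(e,e), on(c), ready(d,e), ready(e,d)}  (16 atoms)
F2 = F1 ∪ {ready(c,d), ready(d,c), ready(e,c)}  (19 atoms)
goal ⊆ F2  ⇒  h_max = 2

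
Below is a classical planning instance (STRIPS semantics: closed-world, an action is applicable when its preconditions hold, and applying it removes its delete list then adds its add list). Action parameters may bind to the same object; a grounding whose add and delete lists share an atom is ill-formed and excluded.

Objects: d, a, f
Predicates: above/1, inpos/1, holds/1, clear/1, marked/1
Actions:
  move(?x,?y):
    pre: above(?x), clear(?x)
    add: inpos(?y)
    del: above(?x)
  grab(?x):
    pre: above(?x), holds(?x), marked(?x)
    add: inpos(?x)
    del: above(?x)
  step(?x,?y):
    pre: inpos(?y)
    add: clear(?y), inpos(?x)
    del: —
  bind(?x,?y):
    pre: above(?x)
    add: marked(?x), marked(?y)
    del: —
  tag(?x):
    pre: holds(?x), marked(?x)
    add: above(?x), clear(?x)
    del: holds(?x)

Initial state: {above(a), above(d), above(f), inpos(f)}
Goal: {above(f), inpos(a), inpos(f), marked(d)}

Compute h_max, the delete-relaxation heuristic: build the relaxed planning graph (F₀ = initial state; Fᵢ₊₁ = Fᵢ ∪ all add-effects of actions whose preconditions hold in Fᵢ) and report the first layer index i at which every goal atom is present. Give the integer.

1

F0 = init (4 atoms)
F1 = F0 ∪ {clear(f), inpos(a), inpos(d), marked(a), marked(d), marked(f)}  (10 atoms)
goal ⊆ F1  ⇒  h_max = 1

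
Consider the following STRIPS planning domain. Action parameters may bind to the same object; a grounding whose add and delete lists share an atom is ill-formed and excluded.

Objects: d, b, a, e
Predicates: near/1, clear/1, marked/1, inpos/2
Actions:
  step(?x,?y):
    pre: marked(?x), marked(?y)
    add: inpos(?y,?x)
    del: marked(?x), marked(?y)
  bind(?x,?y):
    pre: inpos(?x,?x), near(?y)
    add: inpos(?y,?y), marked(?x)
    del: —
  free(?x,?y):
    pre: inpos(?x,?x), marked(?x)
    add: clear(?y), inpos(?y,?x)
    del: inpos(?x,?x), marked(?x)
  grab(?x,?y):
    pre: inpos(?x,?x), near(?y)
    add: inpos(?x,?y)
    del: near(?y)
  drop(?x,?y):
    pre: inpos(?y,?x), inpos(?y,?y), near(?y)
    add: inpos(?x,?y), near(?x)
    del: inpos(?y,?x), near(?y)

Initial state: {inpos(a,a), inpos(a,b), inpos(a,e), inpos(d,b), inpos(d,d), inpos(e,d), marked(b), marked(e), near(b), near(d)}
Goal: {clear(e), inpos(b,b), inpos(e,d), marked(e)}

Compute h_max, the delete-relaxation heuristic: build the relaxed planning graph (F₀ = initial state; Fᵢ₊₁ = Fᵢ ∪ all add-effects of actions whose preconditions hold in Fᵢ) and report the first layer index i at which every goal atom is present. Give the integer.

F0 = init (10 atoms)
F1 = F0 ∪ {inpos(a,d), inpos(b,b), inpos(b,d), inpos(b,e), inpos(e,b), inpos(e,e), marked(a), marked(d)}  (18 atoms)
F2 = F1 ∪ {clear(a), clear(b), clear(d), clear(e), inpos(b,a), inpos(d,a), inpos(d,e), inpos(e,a), near(e)}  (27 atoms)
goal ⊆ F2  ⇒  h_max = 2

2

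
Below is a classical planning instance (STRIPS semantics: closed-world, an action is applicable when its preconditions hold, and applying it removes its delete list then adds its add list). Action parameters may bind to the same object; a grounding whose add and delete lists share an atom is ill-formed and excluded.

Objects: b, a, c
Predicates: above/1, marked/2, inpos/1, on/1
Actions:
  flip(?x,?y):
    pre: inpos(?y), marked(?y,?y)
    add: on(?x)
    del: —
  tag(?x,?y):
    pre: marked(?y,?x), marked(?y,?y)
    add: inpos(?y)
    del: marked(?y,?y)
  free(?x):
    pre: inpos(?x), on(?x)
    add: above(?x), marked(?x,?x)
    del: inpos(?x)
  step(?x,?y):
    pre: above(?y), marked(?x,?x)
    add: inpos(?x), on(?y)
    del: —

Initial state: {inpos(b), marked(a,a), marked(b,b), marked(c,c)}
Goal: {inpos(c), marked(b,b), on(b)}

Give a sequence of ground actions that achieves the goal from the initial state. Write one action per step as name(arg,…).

1. flip(b,b)  →  {inpos(b), marked(a,a), marked(b,b), marked(c,c), on(b)}
2. tag(c,c)  →  {inpos(b), inpos(c), marked(a,a), marked(b,b), on(b)}

flip(b,b); tag(c,c)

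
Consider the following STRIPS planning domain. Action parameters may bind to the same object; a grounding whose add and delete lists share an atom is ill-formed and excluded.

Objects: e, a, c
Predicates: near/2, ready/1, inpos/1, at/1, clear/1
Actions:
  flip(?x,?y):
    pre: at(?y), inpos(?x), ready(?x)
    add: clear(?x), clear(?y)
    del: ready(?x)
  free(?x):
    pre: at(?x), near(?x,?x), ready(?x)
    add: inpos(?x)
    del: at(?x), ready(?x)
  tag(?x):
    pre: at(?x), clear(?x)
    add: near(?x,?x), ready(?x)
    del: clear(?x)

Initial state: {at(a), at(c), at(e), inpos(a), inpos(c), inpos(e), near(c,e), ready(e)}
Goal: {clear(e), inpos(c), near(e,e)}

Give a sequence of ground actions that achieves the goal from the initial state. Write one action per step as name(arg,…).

1. flip(e,e)  →  {at(a), at(c), at(e), clear(e), inpos(a), inpos(c), inpos(e), near(c,e)}
2. tag(e)  →  {at(a), at(c), at(e), inpos(a), inpos(c), inpos(e), near(c,e), near(e,e), ready(e)}
3. flip(e,e)  →  {at(a), at(c), at(e), clear(e), inpos(a), inpos(c), inpos(e), near(c,e), near(e,e)}

flip(e,e); tag(e); flip(e,e)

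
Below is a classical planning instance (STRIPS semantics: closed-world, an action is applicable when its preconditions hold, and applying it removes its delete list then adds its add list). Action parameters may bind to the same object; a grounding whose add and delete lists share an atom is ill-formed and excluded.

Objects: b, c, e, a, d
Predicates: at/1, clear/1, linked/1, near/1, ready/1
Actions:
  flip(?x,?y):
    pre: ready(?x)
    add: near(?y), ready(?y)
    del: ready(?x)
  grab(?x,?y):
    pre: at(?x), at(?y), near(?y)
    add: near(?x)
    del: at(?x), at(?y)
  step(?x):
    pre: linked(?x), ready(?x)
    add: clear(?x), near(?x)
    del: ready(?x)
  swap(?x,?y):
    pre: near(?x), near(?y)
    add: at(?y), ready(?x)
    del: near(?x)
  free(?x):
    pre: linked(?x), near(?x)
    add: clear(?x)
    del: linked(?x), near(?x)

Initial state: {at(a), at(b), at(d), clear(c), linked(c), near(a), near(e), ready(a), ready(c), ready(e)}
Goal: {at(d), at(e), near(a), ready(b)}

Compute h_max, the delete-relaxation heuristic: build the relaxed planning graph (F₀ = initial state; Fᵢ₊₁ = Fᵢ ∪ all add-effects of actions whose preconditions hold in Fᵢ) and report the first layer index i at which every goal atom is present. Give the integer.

1

F0 = init (10 atoms)
F1 = F0 ∪ {at(e), near(b), near(c), near(d), ready(b), ready(d)}  (16 atoms)
goal ⊆ F1  ⇒  h_max = 1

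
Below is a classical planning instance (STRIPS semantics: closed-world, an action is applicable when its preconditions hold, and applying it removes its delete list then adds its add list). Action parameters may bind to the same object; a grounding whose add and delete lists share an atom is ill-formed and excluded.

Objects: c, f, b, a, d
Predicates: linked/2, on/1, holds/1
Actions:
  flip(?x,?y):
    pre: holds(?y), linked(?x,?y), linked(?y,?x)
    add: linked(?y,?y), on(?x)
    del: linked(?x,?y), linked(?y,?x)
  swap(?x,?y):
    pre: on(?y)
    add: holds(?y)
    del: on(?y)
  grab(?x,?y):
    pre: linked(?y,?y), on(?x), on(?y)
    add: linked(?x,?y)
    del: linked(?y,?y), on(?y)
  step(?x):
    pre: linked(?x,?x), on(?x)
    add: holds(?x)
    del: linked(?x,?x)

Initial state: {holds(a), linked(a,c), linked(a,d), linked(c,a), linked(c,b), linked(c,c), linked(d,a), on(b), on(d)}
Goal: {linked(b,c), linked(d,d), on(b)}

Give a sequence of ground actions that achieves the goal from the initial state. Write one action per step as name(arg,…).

1. flip(c,a)  →  {holds(a), linked(a,a), linked(a,d), linked(c,b), linked(c,c), linked(d,a), on(b), on(c), on(d)}
2. swap(c,d)  →  {holds(a), holds(d), linked(a,a), linked(a,d), linked(c,b), linked(c,c), linked(d,a), on(b), on(c)}
3. flip(a,d)  →  {holds(a), holds(d), linked(a,a), linked(c,b), linked(c,c), linked(d,d), on(a), on(b), on(c)}
4. grab(b,c)  →  {holds(a), holds(d), linked(a,a), linked(b,c), linked(c,b), linked(d,d), on(a), on(b)}

flip(c,a); swap(c,d); flip(a,d); grab(b,c)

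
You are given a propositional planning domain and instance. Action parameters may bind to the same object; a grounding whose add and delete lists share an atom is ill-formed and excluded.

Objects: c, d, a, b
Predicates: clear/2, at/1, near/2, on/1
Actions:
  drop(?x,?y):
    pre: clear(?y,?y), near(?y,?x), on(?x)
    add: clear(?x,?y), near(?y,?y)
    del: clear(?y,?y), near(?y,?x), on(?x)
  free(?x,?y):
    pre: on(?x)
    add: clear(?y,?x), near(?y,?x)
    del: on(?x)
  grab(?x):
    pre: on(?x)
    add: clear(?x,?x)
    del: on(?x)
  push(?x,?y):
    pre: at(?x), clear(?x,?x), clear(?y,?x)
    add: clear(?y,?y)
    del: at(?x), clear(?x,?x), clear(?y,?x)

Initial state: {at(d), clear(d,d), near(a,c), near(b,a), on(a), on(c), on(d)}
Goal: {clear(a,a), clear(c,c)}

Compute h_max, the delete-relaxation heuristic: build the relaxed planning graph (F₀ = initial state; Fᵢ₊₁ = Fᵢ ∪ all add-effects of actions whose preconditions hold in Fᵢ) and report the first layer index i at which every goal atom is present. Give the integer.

F0 = init (7 atoms)
F1 = F0 ∪ {clear(a,a), clear(a,c), clear(a,d), clear(b,a), clear(b,c), clear(b,d), clear(c,a), clear(c,c), clear(c,d), clear(d,a), clear(d,c), near(a,a), near(a,d), near(b,c), near(b,d), near(c,a), near(c,c), near(c,d), near(d,a), near(d,c), near(d,d)}  (28 atoms)
goal ⊆ F1  ⇒  h_max = 1

1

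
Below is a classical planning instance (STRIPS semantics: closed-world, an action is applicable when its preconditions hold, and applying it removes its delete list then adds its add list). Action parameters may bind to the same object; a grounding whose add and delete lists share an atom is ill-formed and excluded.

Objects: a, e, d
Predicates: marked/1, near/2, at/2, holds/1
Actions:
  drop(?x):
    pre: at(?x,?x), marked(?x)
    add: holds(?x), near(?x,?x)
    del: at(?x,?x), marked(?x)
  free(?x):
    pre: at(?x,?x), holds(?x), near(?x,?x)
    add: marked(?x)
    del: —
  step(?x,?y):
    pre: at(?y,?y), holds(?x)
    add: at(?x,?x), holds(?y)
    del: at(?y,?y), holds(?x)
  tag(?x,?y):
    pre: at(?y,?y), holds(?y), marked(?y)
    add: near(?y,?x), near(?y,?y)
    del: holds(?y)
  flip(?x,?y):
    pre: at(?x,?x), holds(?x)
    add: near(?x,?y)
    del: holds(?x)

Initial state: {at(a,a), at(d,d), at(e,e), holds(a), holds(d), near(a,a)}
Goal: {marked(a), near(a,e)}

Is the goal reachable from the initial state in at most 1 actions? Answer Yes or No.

1. free(a)  →  {at(a,a), at(d,d), at(e,e), holds(a), holds(d), marked(a), near(a,a)}
2. tag(e,a)  →  {at(a,a), at(d,d), at(e,e), holds(d), marked(a), near(a,a), near(a,e)}
optimal plan length = 2; 2 > 1

No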